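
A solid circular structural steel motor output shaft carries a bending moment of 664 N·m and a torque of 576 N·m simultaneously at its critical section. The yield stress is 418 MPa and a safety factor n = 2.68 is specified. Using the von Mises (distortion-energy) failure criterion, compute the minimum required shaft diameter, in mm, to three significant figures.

σ_allow = σ_y/n = 418/2.68 = 156.0 MPa.
For a solid shaft σ_b = 32M/(πd³) and τ = 16T/(πd³), so the von Mises stress is σ' = (16/πd³)·√(4M²+3T²).
√(4M²+3T²) = √(4×(664000)² + 3×(576000)²) = 1.661×10^6 N·mm.
d³ = 16×1.661×10^6/(π×156.0) = 54240 mm³.
d = 37.85 mm.

d = 37.9 mm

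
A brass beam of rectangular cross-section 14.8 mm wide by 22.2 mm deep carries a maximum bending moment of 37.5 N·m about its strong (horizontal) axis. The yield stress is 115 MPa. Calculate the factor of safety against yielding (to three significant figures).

n = 3.73

Section modulus S = bh²/6 = 14.8×22.2²/6 = 1216 mm³.
σ = M/S = 37500/1216 = 30.85 MPa.
n = 115/30.85 = 3.728.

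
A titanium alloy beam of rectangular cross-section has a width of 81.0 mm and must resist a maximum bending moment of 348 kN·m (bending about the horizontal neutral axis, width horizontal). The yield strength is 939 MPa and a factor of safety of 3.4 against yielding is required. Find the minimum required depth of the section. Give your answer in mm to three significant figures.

σ_allow = 939/3.4 = 276.2 MPa.
For a rectangular section σ = 6M/(bh²), so h² = 6M/(b σ_allow) = 6×3.4800×10^8/(81.0×276.2) = 93340 mm².
h = 305.5 mm.

h = 306 mm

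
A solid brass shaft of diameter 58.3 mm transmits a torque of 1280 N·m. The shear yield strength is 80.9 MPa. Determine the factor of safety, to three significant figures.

n = 2.46

τ = 16T/(πd³) = 16×1280000/(π×58.3³) = 32.90 MPa.
n = τ_limit/τ = 80.9/32.90 = 2.459.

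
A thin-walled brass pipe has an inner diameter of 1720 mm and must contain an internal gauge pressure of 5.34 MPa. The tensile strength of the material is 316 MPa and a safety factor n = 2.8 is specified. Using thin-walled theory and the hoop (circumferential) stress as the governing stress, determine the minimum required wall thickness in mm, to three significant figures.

t = 40.7 mm

σ_allow = 316/2.8 = 112.9 MPa.
Hoop stress σ_h = pD/(2t), so t = pD/(2σ_allow) = 5.34×1720/(2×112.9) = 40.69 mm.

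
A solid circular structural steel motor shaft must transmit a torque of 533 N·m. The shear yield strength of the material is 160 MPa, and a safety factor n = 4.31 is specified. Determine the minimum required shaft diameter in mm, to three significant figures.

Allowable shear stress τ_allow = 160/4.31 = 37.12 MPa.
For a solid shaft τ = 16T/(πd³), so d³ = 16T/(π τ_allow) = 16×533000/(π×37.12) = 73120 mm³.
d = (73120)^(1/3) = 41.82 mm.

d = 41.8 mm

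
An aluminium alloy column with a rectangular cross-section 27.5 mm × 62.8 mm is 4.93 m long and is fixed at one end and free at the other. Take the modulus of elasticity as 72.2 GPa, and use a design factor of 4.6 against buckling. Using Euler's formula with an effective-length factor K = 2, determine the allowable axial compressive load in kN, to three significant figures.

Buckling occurs about the weak axis: I_min = h·b³/12 = 62.8×27.5³/12 = 108800 mm⁴ (b = 27.5 mm is the smaller dimension).
Effective length L_e = KL = 2×4.93 m = 9860 mm.
Euler critical load P_cr = π²EI/L_e² = π²×72200×108800/9860² = 797.7 N.
P_allow = P_cr/n = 797.7/4.6 = 173.4 N.

P_allow = 0.173 kN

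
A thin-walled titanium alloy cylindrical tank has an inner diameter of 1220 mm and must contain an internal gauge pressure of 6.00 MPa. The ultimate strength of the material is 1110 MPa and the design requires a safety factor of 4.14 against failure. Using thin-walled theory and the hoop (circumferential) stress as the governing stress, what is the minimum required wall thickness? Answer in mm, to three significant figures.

σ_allow = 1110/4.14 = 268.1 MPa.
Hoop stress σ_h = pD/(2t), so t = pD/(2σ_allow) = 6.00×1220/(2×268.1) = 13.65 mm.

t = 13.7 mm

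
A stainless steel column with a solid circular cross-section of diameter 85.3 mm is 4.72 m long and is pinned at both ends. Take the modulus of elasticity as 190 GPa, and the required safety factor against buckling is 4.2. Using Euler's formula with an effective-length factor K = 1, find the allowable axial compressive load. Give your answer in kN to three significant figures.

I = πd⁴/64 = π×85.3⁴/64 = 2.599×10^6 mm⁴.
Effective length L_e = KL = 1×4.72 m = 4720 mm.
Euler critical load P_cr = π²EI/L_e² = π²×190000×2.599×10^6/4720² = 218700 N.
P_allow = P_cr/n = 218700/4.2 = 52080 N.

P_allow = 52.1 kN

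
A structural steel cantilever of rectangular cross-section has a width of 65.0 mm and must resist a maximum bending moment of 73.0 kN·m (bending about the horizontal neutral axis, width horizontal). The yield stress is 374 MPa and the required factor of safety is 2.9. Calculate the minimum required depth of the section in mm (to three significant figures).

σ_allow = 374/2.9 = 129.0 MPa.
For a rectangular section σ = 6M/(bh²), so h² = 6M/(b σ_allow) = 6×7.3000×10^7/(65.0×129.0) = 52250 mm².
h = 228.6 mm.

h = 229 mm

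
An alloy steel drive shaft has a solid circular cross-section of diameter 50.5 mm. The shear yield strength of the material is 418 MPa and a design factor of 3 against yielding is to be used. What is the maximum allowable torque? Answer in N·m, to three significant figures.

T_allow = 3520 N·m

τ_allow = 418/3 = 139.3 MPa.
For a solid shaft T_allow = τ_allow·πd³/16; πd³/16 = π×50.5³/16 = 25290 mm³.
T_allow = 139.3×25290 = 3.523×10^6 N·mm = 3523 N·m.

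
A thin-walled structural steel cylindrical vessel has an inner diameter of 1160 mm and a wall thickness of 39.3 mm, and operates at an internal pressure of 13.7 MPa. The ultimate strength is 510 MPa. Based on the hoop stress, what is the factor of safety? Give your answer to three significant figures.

n = 2.52

σ_h = pD/(2t) = 13.7×1160/(2×39.3) = 202.2 MPa.
n = 510/202.2 = 2.522.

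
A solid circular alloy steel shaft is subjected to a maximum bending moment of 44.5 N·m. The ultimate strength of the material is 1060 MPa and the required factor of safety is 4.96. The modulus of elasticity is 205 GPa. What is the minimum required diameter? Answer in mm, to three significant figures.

d = 12.8 mm

σ_allow = 1060/4.96 = 213.7 MPa.
For a solid circular section σ = 32M/(πd³), so d³ = 32M/(π σ_allow) = 32×44500/(π×213.7) = 2121 mm³.
d = 12.85 mm.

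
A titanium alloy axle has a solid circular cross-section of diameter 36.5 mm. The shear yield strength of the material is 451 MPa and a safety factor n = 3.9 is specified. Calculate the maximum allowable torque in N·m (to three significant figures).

T_allow = 1100 N·m

τ_allow = 451/3.9 = 115.6 MPa.
For a solid shaft T_allow = τ_allow·πd³/16; πd³/16 = π×36.5³/16 = 9548 mm³.
T_allow = 115.6×9548 = 1.104×10^6 N·mm = 1104 N·m.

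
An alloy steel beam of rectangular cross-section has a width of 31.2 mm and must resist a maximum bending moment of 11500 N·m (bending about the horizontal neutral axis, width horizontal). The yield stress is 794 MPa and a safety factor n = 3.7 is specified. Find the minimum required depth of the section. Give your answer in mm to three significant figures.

σ_allow = 794/3.7 = 214.6 MPa.
For a rectangular section σ = 6M/(bh²), so h² = 6M/(b σ_allow) = 6×1.1500×10^7/(31.2×214.6) = 10310 mm².
h = 101.5 mm.

h = 102 mm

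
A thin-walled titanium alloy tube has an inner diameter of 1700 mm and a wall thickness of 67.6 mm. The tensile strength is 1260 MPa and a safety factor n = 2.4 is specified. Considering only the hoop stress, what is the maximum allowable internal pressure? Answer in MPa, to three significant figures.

p_allow = 41.8 MPa

σ_allow = 1260/2.4 = 525.0 MPa.
σ_h = pD/(2t) → p_allow = 2σ_allow t/D = 2×525.0×67.6/1700 = 41.75 MPa.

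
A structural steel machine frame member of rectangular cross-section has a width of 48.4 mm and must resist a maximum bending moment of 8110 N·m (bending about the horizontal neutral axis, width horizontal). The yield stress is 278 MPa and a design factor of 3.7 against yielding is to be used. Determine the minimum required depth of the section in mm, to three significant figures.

h = 116 mm

σ_allow = 278/3.7 = 75.14 MPa.
For a rectangular section σ = 6M/(bh²), so h² = 6M/(b σ_allow) = 6×8110000/(48.4×75.14) = 13380 mm².
h = 115.7 mm.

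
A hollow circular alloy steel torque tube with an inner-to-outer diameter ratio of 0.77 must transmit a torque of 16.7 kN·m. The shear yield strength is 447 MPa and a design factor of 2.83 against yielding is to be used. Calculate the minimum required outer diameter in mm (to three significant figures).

d_o = 94.0 mm

τ_allow = 447/2.83 = 158.0 MPa.
For a hollow shaft τ = 16T/[πd_o³(1−k⁴)] with k = 0.77, so 1−k⁴ = 0.6485.
d_o³ = 16T/[π τ_allow (1−k⁴)] = 16×1.6700×10^7/(π×158.0×0.6485) = 830400 mm³.
d_o = 93.99 mm.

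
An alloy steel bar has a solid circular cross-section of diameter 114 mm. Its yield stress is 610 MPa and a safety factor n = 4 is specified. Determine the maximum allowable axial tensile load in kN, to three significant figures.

F_allow = 1560 kN

σ_allow = 610/4 = 152.5 MPa.
A = πd²/4 = π×114²/4 = 10210 mm².
F_allow = σ_allow × A = 152.5×10210 = 1.557×10^6 N.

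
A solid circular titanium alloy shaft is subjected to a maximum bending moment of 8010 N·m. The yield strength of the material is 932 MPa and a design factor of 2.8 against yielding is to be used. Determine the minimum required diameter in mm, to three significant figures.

σ_allow = 932/2.8 = 332.9 MPa.
For a solid circular section σ = 32M/(πd³), so d³ = 32M/(π σ_allow) = 32×8010000/(π×332.9) = 245100 mm³.
d = 62.58 mm.

d = 62.6 mm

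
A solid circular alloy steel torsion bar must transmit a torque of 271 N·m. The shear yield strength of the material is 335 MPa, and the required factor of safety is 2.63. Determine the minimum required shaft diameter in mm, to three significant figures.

Allowable shear stress τ_allow = 335/2.63 = 127.4 MPa.
For a solid shaft τ = 16T/(πd³), so d³ = 16T/(π τ_allow) = 16×271000/(π×127.4) = 10840 mm³.
d = (10840)^(1/3) = 22.13 mm.

d = 22.1 mm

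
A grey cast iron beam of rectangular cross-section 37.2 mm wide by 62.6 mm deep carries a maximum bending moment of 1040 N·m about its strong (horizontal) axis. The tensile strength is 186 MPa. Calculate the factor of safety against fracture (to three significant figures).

n = 4.35

Section modulus S = bh²/6 = 37.2×62.6²/6 = 24300 mm³.
σ = M/S = 1040000/24300 = 42.80 MPa.
n = 186/42.80 = 4.345.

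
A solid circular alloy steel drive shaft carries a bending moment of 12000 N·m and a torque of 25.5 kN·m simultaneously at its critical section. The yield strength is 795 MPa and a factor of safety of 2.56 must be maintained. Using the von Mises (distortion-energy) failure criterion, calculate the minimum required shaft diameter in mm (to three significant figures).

σ_allow = σ_y/n = 795/2.56 = 310.5 MPa.
For a solid shaft σ_b = 32M/(πd³) and τ = 16T/(πd³), so the von Mises stress is σ' = (16/πd³)·√(4M²+3T²).
√(4M²+3T²) = √(4×(1.200×10^7)² + 3×(2.550×10^7)²) = 5.027×10^7 N·mm.
d³ = 16×5.027×10^7/(π×310.5) = 824400 mm³.
d = 93.77 mm.

d = 93.8 mm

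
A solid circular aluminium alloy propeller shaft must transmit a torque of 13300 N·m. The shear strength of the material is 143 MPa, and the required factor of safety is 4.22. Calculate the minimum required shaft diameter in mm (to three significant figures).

d = 126 mm

Allowable shear stress τ_allow = 143/4.22 = 33.89 MPa.
For a solid shaft τ = 16T/(πd³), so d³ = 16T/(π τ_allow) = 16×1.3300×10^7/(π×33.89) = 1.999×10^6 mm³.
d = (1.999×10^6)^(1/3) = 126.0 mm.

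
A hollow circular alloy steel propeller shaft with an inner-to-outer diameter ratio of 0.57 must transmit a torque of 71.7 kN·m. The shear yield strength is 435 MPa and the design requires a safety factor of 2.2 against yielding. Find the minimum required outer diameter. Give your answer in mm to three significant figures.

d_o = 127 mm

τ_allow = 435/2.2 = 197.7 MPa.
For a hollow shaft τ = 16T/[πd_o³(1−k⁴)] with k = 0.57, so 1−k⁴ = 0.8944.
d_o³ = 16T/[π τ_allow (1−k⁴)] = 16×7.1700×10^7/(π×197.7×0.8944) = 2.065×10^6 mm³.
d_o = 127.3 mm.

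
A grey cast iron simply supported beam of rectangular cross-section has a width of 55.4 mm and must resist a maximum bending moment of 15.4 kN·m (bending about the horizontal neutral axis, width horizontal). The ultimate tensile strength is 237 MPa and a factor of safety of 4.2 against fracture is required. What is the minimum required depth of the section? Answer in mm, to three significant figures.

h = 172 mm

σ_allow = 237/4.2 = 56.43 MPa.
For a rectangular section σ = 6M/(bh²), so h² = 6M/(b σ_allow) = 6×1.5400×10^7/(55.4×56.43) = 29560 mm².
h = 171.9 mm.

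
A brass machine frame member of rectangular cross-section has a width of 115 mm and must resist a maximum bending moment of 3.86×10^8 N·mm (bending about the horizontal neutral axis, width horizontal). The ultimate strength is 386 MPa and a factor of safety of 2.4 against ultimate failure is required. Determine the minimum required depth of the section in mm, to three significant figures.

h = 354 mm

σ_allow = 386/2.4 = 160.8 MPa.
For a rectangular section σ = 6M/(bh²), so h² = 6M/(b σ_allow) = 6×3.8600×10^8/(115×160.8) = 125200 mm².
h = 353.9 mm.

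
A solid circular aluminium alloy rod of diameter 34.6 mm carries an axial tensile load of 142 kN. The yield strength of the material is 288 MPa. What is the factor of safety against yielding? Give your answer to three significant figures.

n = 1.91

A = πd²/4 = 940.2 mm².
σ = F/A = 142000/940.2 = 151.0 MPa.
n = 288/151.0 = 1.907.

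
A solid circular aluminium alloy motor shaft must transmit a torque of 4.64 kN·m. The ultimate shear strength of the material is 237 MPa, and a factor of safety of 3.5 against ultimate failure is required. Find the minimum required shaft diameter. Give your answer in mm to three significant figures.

d = 70.4 mm

Allowable shear stress τ_allow = 237/3.5 = 67.71 MPa.
For a solid shaft τ = 16T/(πd³), so d³ = 16T/(π τ_allow) = 16×4640000/(π×67.71) = 349000 mm³.
d = (349000)^(1/3) = 70.40 mm.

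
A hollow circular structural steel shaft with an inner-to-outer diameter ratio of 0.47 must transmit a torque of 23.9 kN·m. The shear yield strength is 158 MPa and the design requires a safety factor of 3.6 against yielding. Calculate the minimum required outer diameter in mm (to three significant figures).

d_o = 143 mm

τ_allow = 158/3.6 = 43.89 MPa.
For a hollow shaft τ = 16T/[πd_o³(1−k⁴)] with k = 0.47, so 1−k⁴ = 0.9512.
d_o³ = 16T/[π τ_allow (1−k⁴)] = 16×2.3900×10^7/(π×43.89×0.9512) = 2.916×10^6 mm³.
d_o = 142.9 mm.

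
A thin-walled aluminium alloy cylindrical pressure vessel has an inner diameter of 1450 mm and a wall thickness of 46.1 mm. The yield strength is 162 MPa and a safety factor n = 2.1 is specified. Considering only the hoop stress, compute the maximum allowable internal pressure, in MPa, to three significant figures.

σ_allow = 162/2.1 = 77.14 MPa.
σ_h = pD/(2t) → p_allow = 2σ_allow t/D = 2×77.14×46.1/1450 = 4.905 MPa.

p_allow = 4.91 MPa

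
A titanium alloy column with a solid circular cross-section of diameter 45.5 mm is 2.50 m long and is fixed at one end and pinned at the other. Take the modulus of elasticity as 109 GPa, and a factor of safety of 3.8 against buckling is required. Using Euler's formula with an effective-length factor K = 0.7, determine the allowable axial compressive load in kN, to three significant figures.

P_allow = 19.4 kN

I = πd⁴/64 = π×45.5⁴/64 = 210400 mm⁴.
Effective length L_e = KL = 0.7×2.50 m = 1750 mm.
Euler critical load P_cr = π²EI/L_e² = π²×109000×210400/1750² = 73900 N.
P_allow = P_cr/n = 73900/3.8 = 19450 N.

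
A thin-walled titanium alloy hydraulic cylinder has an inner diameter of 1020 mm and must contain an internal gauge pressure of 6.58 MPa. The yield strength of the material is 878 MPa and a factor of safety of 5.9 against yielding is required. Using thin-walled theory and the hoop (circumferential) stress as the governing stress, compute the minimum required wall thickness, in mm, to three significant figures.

σ_allow = 878/5.9 = 148.8 MPa.
Hoop stress σ_h = pD/(2t), so t = pD/(2σ_allow) = 6.58×1020/(2×148.8) = 22.55 mm.

t = 22.6 mm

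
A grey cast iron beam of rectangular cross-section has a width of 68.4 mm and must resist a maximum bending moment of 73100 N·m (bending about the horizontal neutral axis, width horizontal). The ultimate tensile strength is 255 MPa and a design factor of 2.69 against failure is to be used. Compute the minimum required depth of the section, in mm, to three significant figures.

σ_allow = 255/2.69 = 94.80 MPa.
For a rectangular section σ = 6M/(bh²), so h² = 6M/(b σ_allow) = 6×7.3100×10^7/(68.4×94.80) = 67640 mm².
h = 260.1 mm.

h = 260 mm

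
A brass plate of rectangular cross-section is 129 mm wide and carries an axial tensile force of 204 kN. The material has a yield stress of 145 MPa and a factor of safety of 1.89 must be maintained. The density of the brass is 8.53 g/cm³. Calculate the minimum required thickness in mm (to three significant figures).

σ_allow = 145/1.89 = 76.72 MPa.
Required area A = F/σ_allow = 204000/76.72 = 2659 mm².
t = A/w = 2659/129 = 20.61 mm.

t = 20.6 mm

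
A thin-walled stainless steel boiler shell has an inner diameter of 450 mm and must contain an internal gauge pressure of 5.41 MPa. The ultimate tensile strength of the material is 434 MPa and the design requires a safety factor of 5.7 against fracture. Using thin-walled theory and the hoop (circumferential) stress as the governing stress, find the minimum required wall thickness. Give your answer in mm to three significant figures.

σ_allow = 434/5.7 = 76.14 MPa.
Hoop stress σ_h = pD/(2t), so t = pD/(2σ_allow) = 5.41×450/(2×76.14) = 15.99 mm.

t = 16.0 mm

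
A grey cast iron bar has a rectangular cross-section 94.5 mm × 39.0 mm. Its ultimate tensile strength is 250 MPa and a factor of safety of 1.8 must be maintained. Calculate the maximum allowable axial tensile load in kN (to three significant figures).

F_allow = 512 kN

σ_allow = 250/1.8 = 138.9 MPa.
A = 94.5×39.0 = 3686 mm².
F_allow = σ_allow × A = 138.9×3686 = 511900 N.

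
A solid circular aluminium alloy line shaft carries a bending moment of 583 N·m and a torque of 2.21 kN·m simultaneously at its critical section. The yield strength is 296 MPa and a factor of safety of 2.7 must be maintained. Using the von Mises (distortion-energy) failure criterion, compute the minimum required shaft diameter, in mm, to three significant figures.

σ_allow = σ_y/n = 296/2.7 = 109.6 MPa.
For a solid shaft σ_b = 32M/(πd³) and τ = 16T/(πd³), so the von Mises stress is σ' = (16/πd³)·√(4M²+3T²).
√(4M²+3T²) = √(4×(583000)² + 3×(2.210×10^6)²) = 4.001×10^6 N·mm.
d³ = 16×4.001×10^6/(π×109.6) = 185900 mm³.
d = 57.07 mm.

d = 57.1 mm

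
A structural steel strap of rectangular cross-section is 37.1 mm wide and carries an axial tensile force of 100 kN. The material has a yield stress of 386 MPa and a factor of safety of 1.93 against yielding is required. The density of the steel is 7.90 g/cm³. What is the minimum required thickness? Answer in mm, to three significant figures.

σ_allow = 386/1.93 = 200.0 MPa.
Required area A = F/σ_allow = 100000/200.0 = 500.0 mm².
t = A/w = 500.0/37.1 = 13.48 mm.

t = 13.5 mm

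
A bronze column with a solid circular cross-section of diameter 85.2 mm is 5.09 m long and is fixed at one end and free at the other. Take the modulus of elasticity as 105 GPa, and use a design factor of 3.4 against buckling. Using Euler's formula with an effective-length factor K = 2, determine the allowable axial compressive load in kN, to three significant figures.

I = πd⁴/64 = π×85.2⁴/64 = 2.587×10^6 mm⁴.
Effective length L_e = KL = 2×5.09 m = 10180 mm.
Euler critical load P_cr = π²EI/L_e² = π²×105000×2.587×10^6/10180² = 25870 N.
P_allow = P_cr/n = 25870/3.4 = 7608 N.

P_allow = 7.61 kN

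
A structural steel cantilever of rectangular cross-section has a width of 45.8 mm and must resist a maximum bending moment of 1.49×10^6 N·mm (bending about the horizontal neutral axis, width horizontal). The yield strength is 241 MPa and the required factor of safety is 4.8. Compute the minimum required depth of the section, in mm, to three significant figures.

σ_allow = 241/4.8 = 50.21 MPa.
For a rectangular section σ = 6M/(bh²), so h² = 6M/(b σ_allow) = 6×1490000/(45.8×50.21) = 3888 mm².
h = 62.35 mm.

h = 62.4 mm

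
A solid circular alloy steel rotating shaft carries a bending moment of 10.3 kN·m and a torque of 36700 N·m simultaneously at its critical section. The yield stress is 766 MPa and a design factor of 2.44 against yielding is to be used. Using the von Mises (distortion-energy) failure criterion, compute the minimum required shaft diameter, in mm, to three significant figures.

d = 103 mm

σ_allow = σ_y/n = 766/2.44 = 313.9 MPa.
For a solid shaft σ_b = 32M/(πd³) and τ = 16T/(πd³), so the von Mises stress is σ' = (16/πd³)·√(4M²+3T²).
√(4M²+3T²) = √(4×(1.030×10^7)² + 3×(3.670×10^7)²) = 6.682×10^7 N·mm.
d³ = 16×6.682×10^7/(π×313.9) = 1.084×10^6 mm³.
d = 102.7 mm.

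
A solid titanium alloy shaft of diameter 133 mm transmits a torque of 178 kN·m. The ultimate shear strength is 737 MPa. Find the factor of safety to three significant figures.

τ = 16T/(πd³) = 16×1.7800×10^8/(π×133³) = 385.3 MPa.
n = τ_limit/τ = 737/385.3 = 1.913.

n = 1.91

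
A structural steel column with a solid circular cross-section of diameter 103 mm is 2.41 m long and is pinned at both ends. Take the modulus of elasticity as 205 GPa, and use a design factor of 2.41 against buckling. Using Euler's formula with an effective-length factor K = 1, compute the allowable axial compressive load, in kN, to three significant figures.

P_allow = 799 kN

I = πd⁴/64 = π×103⁴/64 = 5.525×10^6 mm⁴.
Effective length L_e = KL = 1×2.41 m = 2410 mm.
Euler critical load P_cr = π²EI/L_e² = π²×205000×5.525×10^6/2410² = 1.925×10^6 N.
P_allow = P_cr/n = 1.925×10^6/2.41 = 798600 N.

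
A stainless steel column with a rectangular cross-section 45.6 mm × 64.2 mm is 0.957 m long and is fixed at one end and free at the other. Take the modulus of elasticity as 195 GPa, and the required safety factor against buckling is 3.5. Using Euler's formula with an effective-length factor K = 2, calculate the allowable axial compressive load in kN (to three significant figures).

P_allow = 76.1 kN

Buckling occurs about the weak axis: I_min = h·b³/12 = 64.2×45.6³/12 = 507300 mm⁴ (b = 45.6 mm is the smaller dimension).
Effective length L_e = KL = 2×0.957 m = 1914 mm.
Euler critical load P_cr = π²EI/L_e² = π²×195000×507300/1914² = 266500 N.
P_allow = P_cr/n = 266500/3.5 = 76140 N.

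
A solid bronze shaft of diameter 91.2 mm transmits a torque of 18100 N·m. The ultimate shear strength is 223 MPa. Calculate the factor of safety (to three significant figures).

τ = 16T/(πd³) = 16×1.8100×10^7/(π×91.2³) = 121.5 MPa.
n = τ_limit/τ = 223/121.5 = 1.835.

n = 1.84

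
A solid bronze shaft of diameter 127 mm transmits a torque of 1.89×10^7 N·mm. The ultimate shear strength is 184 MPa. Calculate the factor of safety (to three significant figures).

τ = 16T/(πd³) = 16×1.8900×10^7/(π×127³) = 46.99 MPa.
n = τ_limit/τ = 184/46.99 = 3.916.

n = 3.92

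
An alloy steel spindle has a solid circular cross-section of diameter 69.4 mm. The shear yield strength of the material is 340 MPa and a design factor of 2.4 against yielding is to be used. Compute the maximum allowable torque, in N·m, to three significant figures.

τ_allow = 340/2.4 = 141.7 MPa.
For a solid shaft T_allow = τ_allow·πd³/16; πd³/16 = π×69.4³/16 = 65630 mm³.
T_allow = 141.7×65630 = 9.298×10^6 N·mm = 9298 N·m.

T_allow = 9300 N·m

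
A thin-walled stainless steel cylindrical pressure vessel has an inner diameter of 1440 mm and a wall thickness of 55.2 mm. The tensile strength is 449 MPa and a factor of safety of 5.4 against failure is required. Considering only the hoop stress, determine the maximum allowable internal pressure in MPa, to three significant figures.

σ_allow = 449/5.4 = 83.15 MPa.
σ_h = pD/(2t) → p_allow = 2σ_allow t/D = 2×83.15×55.2/1440 = 6.375 MPa.

p_allow = 6.37 MPa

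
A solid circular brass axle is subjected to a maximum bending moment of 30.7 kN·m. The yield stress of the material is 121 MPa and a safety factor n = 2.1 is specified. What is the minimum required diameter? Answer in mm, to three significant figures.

d = 176 mm

σ_allow = 121/2.1 = 57.62 MPa.
For a solid circular section σ = 32M/(πd³), so d³ = 32M/(π σ_allow) = 32×3.0700×10^7/(π×57.62) = 5.427×10^6 mm³.
d = 175.7 mm.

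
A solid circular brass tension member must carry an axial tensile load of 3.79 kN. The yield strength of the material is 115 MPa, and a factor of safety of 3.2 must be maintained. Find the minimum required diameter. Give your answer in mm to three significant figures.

d = 11.6 mm

Allowable stress σ_allow = 115/3.2 = 35.94 MPa.
Required area A = F/σ_allow = 3790.0/35.94 = 105.5 mm².
A = πd²/4 → d = √(4A/π) = 11.59 mm.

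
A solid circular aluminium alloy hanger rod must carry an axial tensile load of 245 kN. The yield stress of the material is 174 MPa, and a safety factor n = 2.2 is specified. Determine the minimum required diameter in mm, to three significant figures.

Allowable stress σ_allow = 174/2.2 = 79.09 MPa.
Required area A = F/σ_allow = 245000/79.09 = 3098 mm².
A = πd²/4 → d = √(4A/π) = 62.80 mm.

d = 62.8 mm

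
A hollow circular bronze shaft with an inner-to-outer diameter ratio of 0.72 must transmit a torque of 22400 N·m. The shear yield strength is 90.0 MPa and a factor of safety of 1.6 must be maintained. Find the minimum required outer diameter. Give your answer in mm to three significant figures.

d_o = 140 mm

τ_allow = 90.0/1.6 = 56.25 MPa.
For a hollow shaft τ = 16T/[πd_o³(1−k⁴)] with k = 0.72, so 1−k⁴ = 0.7313.
d_o³ = 16T/[π τ_allow (1−k⁴)] = 16×2.2400×10^7/(π×56.25×0.7313) = 2.773×10^6 mm³.
d_o = 140.5 mm.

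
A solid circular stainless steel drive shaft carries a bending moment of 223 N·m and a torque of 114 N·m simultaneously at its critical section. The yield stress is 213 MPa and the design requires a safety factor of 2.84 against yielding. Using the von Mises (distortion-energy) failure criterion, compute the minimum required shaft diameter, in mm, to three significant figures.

d = 32.1 mm

σ_allow = σ_y/n = 213/2.84 = 75.00 MPa.
For a solid shaft σ_b = 32M/(πd³) and τ = 16T/(πd³), so the von Mises stress is σ' = (16/πd³)·√(4M²+3T²).
√(4M²+3T²) = √(4×(223000)² + 3×(114000)²) = 487800 N·mm.
d³ = 16×487800/(π×75.00) = 33120 mm³.
d = 32.11 mm.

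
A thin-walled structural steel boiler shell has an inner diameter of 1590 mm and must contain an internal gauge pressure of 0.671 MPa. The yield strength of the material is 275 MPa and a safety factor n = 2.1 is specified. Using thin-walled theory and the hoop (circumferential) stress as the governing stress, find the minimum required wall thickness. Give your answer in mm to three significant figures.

t = 4.07 mm

σ_allow = 275/2.1 = 131.0 MPa.
Hoop stress σ_h = pD/(2t), so t = pD/(2σ_allow) = 0.671×1590/(2×131.0) = 4.074 mm.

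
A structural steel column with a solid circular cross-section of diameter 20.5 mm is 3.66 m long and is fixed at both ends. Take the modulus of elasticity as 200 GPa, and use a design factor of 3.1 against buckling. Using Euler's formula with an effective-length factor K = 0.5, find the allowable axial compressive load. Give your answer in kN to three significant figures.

I = πd⁴/64 = π×20.5⁴/64 = 8669 mm⁴.
Effective length L_e = KL = 0.5×3.66 m = 1830 mm.
Euler critical load P_cr = π²EI/L_e² = π²×200000×8669/1830² = 5110 N.
P_allow = P_cr/n = 5110/3.1 = 1648 N.

P_allow = 1.65 kN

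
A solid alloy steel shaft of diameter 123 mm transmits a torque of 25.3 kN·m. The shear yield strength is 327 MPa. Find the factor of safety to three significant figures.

n = 4.72

τ = 16T/(πd³) = 16×2.5300×10^7/(π×123³) = 69.24 MPa.
n = τ_limit/τ = 327/69.24 = 4.723.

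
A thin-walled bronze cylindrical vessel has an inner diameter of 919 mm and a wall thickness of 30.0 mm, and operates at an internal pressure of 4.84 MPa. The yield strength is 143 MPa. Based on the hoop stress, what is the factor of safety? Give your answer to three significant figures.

n = 1.93

σ_h = pD/(2t) = 4.84×919/(2×30.0) = 74.13 MPa.
n = 143/74.13 = 1.929.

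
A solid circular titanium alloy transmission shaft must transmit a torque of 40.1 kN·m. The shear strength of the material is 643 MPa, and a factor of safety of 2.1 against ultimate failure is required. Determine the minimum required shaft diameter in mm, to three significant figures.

Allowable shear stress τ_allow = 643/2.1 = 306.2 MPa.
For a solid shaft τ = 16T/(πd³), so d³ = 16T/(π τ_allow) = 16×4.0100×10^7/(π×306.2) = 667000 mm³.
d = (667000)^(1/3) = 87.37 mm.

d = 87.4 mm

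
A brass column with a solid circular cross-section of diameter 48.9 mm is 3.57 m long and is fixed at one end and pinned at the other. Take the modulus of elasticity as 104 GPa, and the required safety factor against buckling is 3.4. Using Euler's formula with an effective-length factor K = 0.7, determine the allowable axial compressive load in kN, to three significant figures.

I = πd⁴/64 = π×48.9⁴/64 = 280700 mm⁴.
Effective length L_e = KL = 0.7×3.57 m = 2499 mm.
Euler critical load P_cr = π²EI/L_e² = π²×104000×280700/2499² = 46130 N.
P_allow = P_cr/n = 46130/3.4 = 13570 N.

P_allow = 13.6 kN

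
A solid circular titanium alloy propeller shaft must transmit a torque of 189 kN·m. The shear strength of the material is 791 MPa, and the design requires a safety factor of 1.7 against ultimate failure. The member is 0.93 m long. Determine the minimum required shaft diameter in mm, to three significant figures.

d = 127 mm

Allowable shear stress τ_allow = 791/1.7 = 465.3 MPa.
For a solid shaft τ = 16T/(πd³), so d³ = 16T/(π τ_allow) = 16×1.8900×10^8/(π×465.3) = 2.069×10^6 mm³.
d = (2.069×10^6)^(1/3) = 127.4 mm.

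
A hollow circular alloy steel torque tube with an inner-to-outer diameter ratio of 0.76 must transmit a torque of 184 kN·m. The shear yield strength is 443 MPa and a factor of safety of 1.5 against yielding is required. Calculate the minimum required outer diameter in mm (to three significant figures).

d_o = 168 mm

τ_allow = 443/1.5 = 295.3 MPa.
For a hollow shaft τ = 16T/[πd_o³(1−k⁴)] with k = 0.76, so 1−k⁴ = 0.6664.
d_o³ = 16T/[π τ_allow (1−k⁴)] = 16×1.8400×10^8/(π×295.3×0.6664) = 4.762×10^6 mm³.
d_o = 168.2 mm.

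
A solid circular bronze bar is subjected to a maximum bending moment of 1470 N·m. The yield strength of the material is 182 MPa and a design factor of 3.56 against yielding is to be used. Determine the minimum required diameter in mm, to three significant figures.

d = 66.4 mm

σ_allow = 182/3.56 = 51.12 MPa.
For a solid circular section σ = 32M/(πd³), so d³ = 32M/(π σ_allow) = 32×1470000/(π×51.12) = 292900 mm³.
d = 66.41 mm.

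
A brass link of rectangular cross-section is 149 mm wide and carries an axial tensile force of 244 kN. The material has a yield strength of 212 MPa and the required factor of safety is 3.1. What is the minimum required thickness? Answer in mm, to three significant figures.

t = 23.9 mm

σ_allow = 212/3.1 = 68.39 MPa.
Required area A = F/σ_allow = 244000/68.39 = 3568 mm².
t = A/w = 3568/149 = 23.95 mm.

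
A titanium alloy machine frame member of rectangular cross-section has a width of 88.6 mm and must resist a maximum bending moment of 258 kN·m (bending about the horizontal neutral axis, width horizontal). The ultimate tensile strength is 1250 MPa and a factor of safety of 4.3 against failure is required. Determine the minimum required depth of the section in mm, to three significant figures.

σ_allow = 1250/4.3 = 290.7 MPa.
For a rectangular section σ = 6M/(bh²), so h² = 6M/(b σ_allow) = 6×2.5800×10^8/(88.6×290.7) = 60100 mm².
h = 245.2 mm.

h = 245 mm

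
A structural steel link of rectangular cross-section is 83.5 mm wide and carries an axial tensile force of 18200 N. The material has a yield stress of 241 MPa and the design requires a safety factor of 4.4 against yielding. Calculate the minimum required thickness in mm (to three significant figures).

t = 3.98 mm

σ_allow = 241/4.4 = 54.77 MPa.
Required area A = F/σ_allow = 18200/54.77 = 332.3 mm².
t = A/w = 332.3/83.5 = 3.979 mm.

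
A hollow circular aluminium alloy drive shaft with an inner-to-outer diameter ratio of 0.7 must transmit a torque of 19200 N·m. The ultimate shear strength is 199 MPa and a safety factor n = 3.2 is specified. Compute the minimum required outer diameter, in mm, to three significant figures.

d_o = 127 mm

τ_allow = 199/3.2 = 62.19 MPa.
For a hollow shaft τ = 16T/[πd_o³(1−k⁴)] with k = 0.7, so 1−k⁴ = 0.7599.
d_o³ = 16T/[π τ_allow (1−k⁴)] = 16×1.9200×10^7/(π×62.19×0.7599) = 2.069×10^6 mm³.
d_o = 127.4 mm.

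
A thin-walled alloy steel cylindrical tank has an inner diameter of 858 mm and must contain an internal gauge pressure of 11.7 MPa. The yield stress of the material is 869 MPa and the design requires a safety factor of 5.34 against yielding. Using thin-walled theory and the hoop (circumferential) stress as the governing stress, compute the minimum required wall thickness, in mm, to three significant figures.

σ_allow = 869/5.34 = 162.7 MPa.
Hoop stress σ_h = pD/(2t), so t = pD/(2σ_allow) = 11.7×858/(2×162.7) = 30.84 mm.

t = 30.8 mm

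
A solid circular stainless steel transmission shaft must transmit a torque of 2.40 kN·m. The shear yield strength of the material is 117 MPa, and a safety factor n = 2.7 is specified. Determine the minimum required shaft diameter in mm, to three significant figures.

Allowable shear stress τ_allow = 117/2.7 = 43.33 MPa.
For a solid shaft τ = 16T/(πd³), so d³ = 16T/(π τ_allow) = 16×2400000/(π×43.33) = 282100 mm³.
d = (282100)^(1/3) = 65.58 mm.

d = 65.6 mm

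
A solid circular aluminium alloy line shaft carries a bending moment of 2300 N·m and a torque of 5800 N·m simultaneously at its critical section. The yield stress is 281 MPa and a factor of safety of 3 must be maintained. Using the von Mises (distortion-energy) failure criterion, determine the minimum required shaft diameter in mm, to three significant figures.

σ_allow = σ_y/n = 281/3 = 93.67 MPa.
For a solid shaft σ_b = 32M/(πd³) and τ = 16T/(πd³), so the von Mises stress is σ' = (16/πd³)·√(4M²+3T²).
√(4M²+3T²) = √(4×(2.300×10^6)² + 3×(5.800×10^6)²) = 1.105×10^7 N·mm.
d³ = 16×1.105×10^7/(π×93.67) = 600800 mm³.
d = 84.38 mm.

d = 84.4 mm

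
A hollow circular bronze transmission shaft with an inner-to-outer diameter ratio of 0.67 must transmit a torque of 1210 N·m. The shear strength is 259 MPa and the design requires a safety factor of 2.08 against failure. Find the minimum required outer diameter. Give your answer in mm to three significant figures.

τ_allow = 259/2.08 = 124.5 MPa.
For a hollow shaft τ = 16T/[πd_o³(1−k⁴)] with k = 0.67, so 1−k⁴ = 0.7985.
d_o³ = 16T/[π τ_allow (1−k⁴)] = 16×1210000/(π×124.5×0.7985) = 61980 mm³.
d_o = 39.57 mm.

d_o = 39.6 mm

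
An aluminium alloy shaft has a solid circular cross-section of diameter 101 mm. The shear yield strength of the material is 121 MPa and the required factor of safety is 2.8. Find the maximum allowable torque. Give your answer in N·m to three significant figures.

T_allow = 8740 N·m

τ_allow = 121/2.8 = 43.21 MPa.
For a solid shaft T_allow = τ_allow·πd³/16; πd³/16 = π×101³/16 = 202300 mm³.
T_allow = 43.21×202300 = 8.742×10^6 N·mm = 8742 N·m.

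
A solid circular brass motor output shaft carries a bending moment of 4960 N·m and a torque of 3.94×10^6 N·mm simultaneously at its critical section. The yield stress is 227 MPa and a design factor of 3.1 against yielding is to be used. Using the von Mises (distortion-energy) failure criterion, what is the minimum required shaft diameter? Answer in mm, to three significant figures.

d = 94.3 mm

σ_allow = σ_y/n = 227/3.1 = 73.23 MPa.
For a solid shaft σ_b = 32M/(πd³) and τ = 16T/(πd³), so the von Mises stress is σ' = (16/πd³)·√(4M²+3T²).
√(4M²+3T²) = √(4×(4.960×10^6)² + 3×(3.940×10^6)²) = 1.204×10^7 N·mm.
d³ = 16×1.204×10^7/(π×73.23) = 837400 mm³.
d = 94.26 mm.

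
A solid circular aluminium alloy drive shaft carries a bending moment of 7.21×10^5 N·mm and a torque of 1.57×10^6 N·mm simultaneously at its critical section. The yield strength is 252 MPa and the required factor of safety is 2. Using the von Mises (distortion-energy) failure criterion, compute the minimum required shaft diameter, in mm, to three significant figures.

d = 49.9 mm

σ_allow = σ_y/n = 252/2 = 126.0 MPa.
For a solid shaft σ_b = 32M/(πd³) and τ = 16T/(πd³), so the von Mises stress is σ' = (16/πd³)·√(4M²+3T²).
√(4M²+3T²) = √(4×(721000)² + 3×(1.570×10^6)²) = 3.078×10^6 N·mm.
d³ = 16×3.078×10^6/(π×126.0) = 124400 mm³.
d = 49.92 mm.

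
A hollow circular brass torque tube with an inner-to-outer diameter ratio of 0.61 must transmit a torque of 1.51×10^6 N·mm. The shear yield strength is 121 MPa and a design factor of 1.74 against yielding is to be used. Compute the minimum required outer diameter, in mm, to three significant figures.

d_o = 50.4 mm

τ_allow = 121/1.74 = 69.54 MPa.
For a hollow shaft τ = 16T/[πd_o³(1−k⁴)] with k = 0.61, so 1−k⁴ = 0.8615.
d_o³ = 16T/[π τ_allow (1−k⁴)] = 16×1510000/(π×69.54×0.8615) = 128400 mm³.
d_o = 50.44 mm.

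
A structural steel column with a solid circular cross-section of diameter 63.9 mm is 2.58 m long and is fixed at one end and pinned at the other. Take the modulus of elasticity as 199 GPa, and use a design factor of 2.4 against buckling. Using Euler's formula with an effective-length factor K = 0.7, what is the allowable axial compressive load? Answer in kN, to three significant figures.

I = πd⁴/64 = π×63.9⁴/64 = 818400 mm⁴.
Effective length L_e = KL = 0.7×2.58 m = 1806 mm.
Euler critical load P_cr = π²EI/L_e² = π²×199000×818400/1806² = 492800 N.
P_allow = P_cr/n = 492800/2.4 = 205300 N.

P_allow = 205 kN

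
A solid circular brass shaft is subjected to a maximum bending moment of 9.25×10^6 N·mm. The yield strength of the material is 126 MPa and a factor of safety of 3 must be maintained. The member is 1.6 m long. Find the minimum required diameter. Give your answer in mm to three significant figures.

σ_allow = 126/3 = 42.00 MPa.
For a solid circular section σ = 32M/(πd³), so d³ = 32M/(π σ_allow) = 32×9250000/(π×42.00) = 2.243×10^6 mm³.
d = 130.9 mm.

d = 131 mm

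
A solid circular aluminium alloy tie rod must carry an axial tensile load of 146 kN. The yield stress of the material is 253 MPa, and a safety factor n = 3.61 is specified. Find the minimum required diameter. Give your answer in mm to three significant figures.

Allowable stress σ_allow = 253/3.61 = 70.08 MPa.
Required area A = F/σ_allow = 146000/70.08 = 2083 mm².
A = πd²/4 → d = √(4A/π) = 51.50 mm.

d = 51.5 mm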